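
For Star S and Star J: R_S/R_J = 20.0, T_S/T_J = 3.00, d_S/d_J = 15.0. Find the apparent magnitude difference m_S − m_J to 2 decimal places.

L_S/L_J = (20.0)²(3.00)⁴ = 3.240×10^4.
F_S/F_J = (L_S/L_J)/(d_S/d_J)² = 3.240×10^4/225.0 = 144.0.
m_S − m_J = −2.5 log₁₀(144.0) = -5.40.

-5.40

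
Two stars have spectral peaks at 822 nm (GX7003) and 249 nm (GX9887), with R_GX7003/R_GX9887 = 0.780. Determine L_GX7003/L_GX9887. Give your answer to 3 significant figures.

Wien's law gives T ∝ 1/λ_max, so T_GX7003/T_GX9887 = λ_GX9887/λ_GX7003 = 249/822 = 0.3029.
Then L ∝ R²T⁴ gives L_GX7003/L_GX9887 = (0.780)² × (0.3029)⁴ = 0.6084 × 0.008420 = 0.005123.

0.00512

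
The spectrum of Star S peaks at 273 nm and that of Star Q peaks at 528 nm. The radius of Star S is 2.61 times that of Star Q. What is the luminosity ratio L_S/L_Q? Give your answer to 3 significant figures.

95.3

Wien's law gives T ∝ 1/λ_max, so T_S/T_Q = λ_Q/λ_S = 528/273 = 1.934.
Then L ∝ R²T⁴ gives L_S/L_Q = (2.61)² × (1.934)⁴ = 6.812 × 13.99 = 95.32.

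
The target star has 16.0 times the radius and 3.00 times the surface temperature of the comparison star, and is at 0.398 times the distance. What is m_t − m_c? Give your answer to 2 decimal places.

L_t/L_c = (16.0)²(3.00)⁴ = 2.074×10^4.
F_t/F_c = (L_t/L_c)/(d_t/d_c)² = 2.074×10^4/0.1584 = 1.309×10^5.
m_t − m_c = −2.5 log₁₀(1.309×10^5) = -12.79.

-12.79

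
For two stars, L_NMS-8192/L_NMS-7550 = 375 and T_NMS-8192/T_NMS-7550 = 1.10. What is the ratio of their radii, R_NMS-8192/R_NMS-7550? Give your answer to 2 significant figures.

L ∝ R²T⁴ gives R ∝ √L / T², so
R_NMS-8192/R_NMS-7550 = √(375) / (1.10)² = 19.36 / 1.210 = 16.00.

16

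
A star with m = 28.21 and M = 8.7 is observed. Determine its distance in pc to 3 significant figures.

7.98×10^4 pc

m − M = 5 log₁₀(d/10 pc)
28.21 − (8.7) = 19.51 = 5 log₁₀(d/10)
d = 10 × 10^(19.51/5) = 10 × 10^3.902 = 7.980×10^4 pc.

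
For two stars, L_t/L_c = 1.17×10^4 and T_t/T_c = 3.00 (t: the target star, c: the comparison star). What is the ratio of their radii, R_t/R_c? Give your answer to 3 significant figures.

12.0

L ∝ R²T⁴ gives R ∝ √L / T², so
R_t/R_c = √(1.17×10^4) / (3.00)² = 108.2 / 9.000 = 12.02.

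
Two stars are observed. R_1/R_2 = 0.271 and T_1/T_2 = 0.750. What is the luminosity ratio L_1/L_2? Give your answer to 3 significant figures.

0.0232

From the Stefan–Boltzmann law, L ∝ R²T⁴, so
L_1/L_2 = (R_1/R_2)² (T_1/T_2)⁴ = (0.271)² × (0.750)⁴ = 0.07344 × 0.3164 = 0.02324.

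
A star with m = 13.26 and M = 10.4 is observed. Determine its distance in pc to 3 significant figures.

m − M = 5 log₁₀(d/10 pc)
13.26 − (10.4) = 2.86 = 5 log₁₀(d/10)
d = 10 × 10^(2.86/5) = 10 × 10^0.572 = 37.33 pc.

37.3 pc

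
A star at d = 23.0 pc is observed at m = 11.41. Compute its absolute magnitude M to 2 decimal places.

M = m − 5 log₁₀(d/10 pc) = 11.41 − 5 log₁₀(23.0/10)
  = 11.41 − 5 × 0.362 = 11.41 − 1.81 = 9.60.

9.60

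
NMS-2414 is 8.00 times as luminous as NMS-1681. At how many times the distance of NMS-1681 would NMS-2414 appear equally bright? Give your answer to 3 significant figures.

2.83

Equal flux requires L_NMS-2414/d_NMS-2414² = L_NMS-1681/d_NMS-1681², so d_NMS-2414/d_NMS-1681 = √(L_NMS-2414/L_NMS-1681)
= √(8.00) = 2.828.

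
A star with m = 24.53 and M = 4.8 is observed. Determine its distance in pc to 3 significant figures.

m − M = 5 log₁₀(d/10 pc)
24.53 − (4.8) = 19.73 = 5 log₁₀(d/10)
d = 10 × 10^(19.73/5) = 10 × 10^3.946 = 8.831×10^4 pc.

8.83×10^4 pc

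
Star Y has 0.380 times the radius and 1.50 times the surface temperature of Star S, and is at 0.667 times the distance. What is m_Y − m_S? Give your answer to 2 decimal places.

L_Y/L_S = (0.380)²(1.50)⁴ = 0.7310.
F_Y/F_S = (L_Y/L_S)/(d_Y/d_S)² = 0.7310/0.4449 = 1.643.
m_Y − m_S = −2.5 log₁₀(1.643) = -0.54.

-0.54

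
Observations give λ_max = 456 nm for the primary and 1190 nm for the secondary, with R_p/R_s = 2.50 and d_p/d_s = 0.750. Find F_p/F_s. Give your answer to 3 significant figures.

Wien's law: T_p/T_s = λ_s/λ_p = 1190/456 = 2.610.
L_p/L_s = (R_p/R_s)²(T_p/T_s)⁴ = (2.50)²(2.610)⁴ = 289.9.
F_p/F_s = (L_p/L_s)/(d_p/d_s)² = 289.9/(0.750)² = 515.3.

515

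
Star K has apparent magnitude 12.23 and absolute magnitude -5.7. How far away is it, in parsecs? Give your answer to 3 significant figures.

3.85×10^4 pc

m − M = 5 log₁₀(d/10 pc)
12.23 − (-5.7) = 17.93 = 5 log₁₀(d/10)
d = 10 × 10^(17.93/5) = 10 × 10^3.586 = 3.855×10^4 pc.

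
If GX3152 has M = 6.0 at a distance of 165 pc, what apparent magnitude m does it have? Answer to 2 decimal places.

12.09

m = M + 5 log₁₀(d/10 pc) = 6.0 + 5 log₁₀(165/10)
  = 6.0 + 5 × 1.217 = 6.0 + 6.09 = 12.09.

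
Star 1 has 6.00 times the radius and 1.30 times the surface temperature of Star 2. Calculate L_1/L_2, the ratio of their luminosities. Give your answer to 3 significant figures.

From the Stefan–Boltzmann law, L ∝ R²T⁴, so
L_1/L_2 = (R_1/R_2)² (T_1/T_2)⁴ = (6.00)² × (1.30)⁴ = 36.00 × 2.856 = 102.8.

103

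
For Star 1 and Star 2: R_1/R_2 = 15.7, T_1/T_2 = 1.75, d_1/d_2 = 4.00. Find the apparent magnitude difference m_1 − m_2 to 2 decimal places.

-5.40

L_1/L_2 = (15.7)²(1.75)⁴ = 2312.
F_1/F_2 = (L_1/L_2)/(d_1/d_2)² = 2312/16.00 = 144.5.
m_1 − m_2 = −2.5 log₁₀(144.5) = -5.40.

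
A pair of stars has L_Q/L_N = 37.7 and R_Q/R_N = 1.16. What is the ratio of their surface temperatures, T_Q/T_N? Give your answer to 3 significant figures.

L ∝ R²T⁴ gives T ∝ (L/R²)^(1/4), so
T_Q/T_N = (37.7 / 1.16²)^(1/4) = (28.02)^(1/4) = 2.301.

2.30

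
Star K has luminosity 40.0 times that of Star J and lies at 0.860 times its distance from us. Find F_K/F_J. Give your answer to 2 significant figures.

54

F = L/(4πd²), so F_K/F_J = (L_K/L_J) / (d_K/d_J)²
= 40.0 / (0.860)² = 40.0 / 0.7396 = 54.08.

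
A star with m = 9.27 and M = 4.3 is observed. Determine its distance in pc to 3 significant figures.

m − M = 5 log₁₀(d/10 pc)
9.27 − (4.3) = 4.97 = 5 log₁₀(d/10)
d = 10 × 10^(4.97/5) = 10 × 10^0.994 = 98.63 pc.

98.6 pc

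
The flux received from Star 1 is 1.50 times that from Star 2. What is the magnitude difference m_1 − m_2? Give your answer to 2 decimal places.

-0.44

m_1 − m_2 = −2.5 log₁₀(F_1/F_2) = −2.5 log₁₀(1.50) = −2.5 × (0.176) = -0.440.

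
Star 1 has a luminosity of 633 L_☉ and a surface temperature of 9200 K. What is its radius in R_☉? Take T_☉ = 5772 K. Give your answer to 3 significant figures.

9.90 R_☉

R/R_☉ = √(L/L_☉) / (T/T_☉)² = √(633) / (1.594)²
       = 25.16 / 2.541 = 9.903.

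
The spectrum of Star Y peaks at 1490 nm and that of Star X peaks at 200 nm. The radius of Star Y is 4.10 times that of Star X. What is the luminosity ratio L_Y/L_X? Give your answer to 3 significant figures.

0.00546

Wien's law gives T ∝ 1/λ_max, so T_Y/T_X = λ_X/λ_Y = 200/1490 = 0.1342.
Then L ∝ R²T⁴ gives L_Y/L_X = (4.10)² × (0.1342)⁴ = 16.81 × 3.246×10^-4 = 0.005457.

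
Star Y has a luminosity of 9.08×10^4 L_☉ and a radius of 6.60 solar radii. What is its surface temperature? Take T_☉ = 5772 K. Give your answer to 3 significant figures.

3.90×10^4 K

T/T_☉ = (L/L_☉)^(1/4) / (R/R_☉)^(1/2)
T = 5772 × (9.08×10^4)^(1/4) / √(6.60) = 5772 × 17.36 / 2.569 = 3.900×10^4 K.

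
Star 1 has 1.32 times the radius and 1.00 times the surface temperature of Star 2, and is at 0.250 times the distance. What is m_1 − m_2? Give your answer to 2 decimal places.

-3.61

L_1/L_2 = (1.32)²(1.00)⁴ = 1.742.
F_1/F_2 = (L_1/L_2)/(d_1/d_2)² = 1.742/0.06250 = 27.88.
m_1 − m_2 = −2.5 log₁₀(27.88) = -3.61.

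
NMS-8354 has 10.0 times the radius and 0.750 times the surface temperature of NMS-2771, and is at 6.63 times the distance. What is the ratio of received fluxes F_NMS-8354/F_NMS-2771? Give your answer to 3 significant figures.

L_NMS-8354/L_NMS-2771 = (R_NMS-8354/R_NMS-2771)²(T_NMS-8354/T_NMS-2771)⁴ = (10.0)² × (0.750)⁴ = 31.64.
F_NMS-8354/F_NMS-2771 = (L_NMS-8354/L_NMS-2771)/(d_NMS-8354/d_NMS-2771)² = 31.64 / (6.63)² = 0.7198.

0.720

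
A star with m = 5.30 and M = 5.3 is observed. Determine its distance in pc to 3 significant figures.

10.0 pc

m − M = 5 log₁₀(d/10 pc)
5.30 − (5.3) = 0.00 = 5 log₁₀(d/10)
d = 10 × 10^(0.00/5) = 10 × 10^0.000 = 10.00 pc.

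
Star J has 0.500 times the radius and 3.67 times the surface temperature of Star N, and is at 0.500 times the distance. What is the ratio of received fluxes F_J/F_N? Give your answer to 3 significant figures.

181

L_J/L_N = (R_J/R_N)²(T_J/T_N)⁴ = (0.500)² × (3.67)⁴ = 45.35.
F_J/F_N = (L_J/L_N)/(d_J/d_N)² = 45.35 / (0.500)² = 181.4.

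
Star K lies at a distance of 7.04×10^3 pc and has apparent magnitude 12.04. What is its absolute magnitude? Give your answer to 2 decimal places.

M = m − 5 log₁₀(d/10 pc) = 12.04 − 5 log₁₀(7.04×10^3/10)
  = 12.04 − 5 × 2.848 = 12.04 − 14.24 = -2.20.

-2.20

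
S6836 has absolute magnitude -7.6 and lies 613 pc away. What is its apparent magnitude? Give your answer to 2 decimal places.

m = M + 5 log₁₀(d/10 pc) = -7.6 + 5 log₁₀(613/10)
  = -7.6 + 5 × 1.787 = -7.6 + 8.94 = 1.34.

1.34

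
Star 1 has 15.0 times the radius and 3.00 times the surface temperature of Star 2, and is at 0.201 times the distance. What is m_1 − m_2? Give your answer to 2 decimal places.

L_1/L_2 = (15.0)²(3.00)⁴ = 1.822×10^4.
F_1/F_2 = (L_1/L_2)/(d_1/d_2)² = 1.822×10^4/0.04040 = 4.511×10^5.
m_1 − m_2 = −2.5 log₁₀(4.511×10^5) = -14.14.

-14.14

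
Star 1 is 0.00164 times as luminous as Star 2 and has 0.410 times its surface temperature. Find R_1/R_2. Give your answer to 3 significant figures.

L ∝ R²T⁴ gives R ∝ √L / T², so
R_1/R_2 = √(0.00164) / (0.410)² = 0.04050 / 0.1681 = 0.2409.

0.241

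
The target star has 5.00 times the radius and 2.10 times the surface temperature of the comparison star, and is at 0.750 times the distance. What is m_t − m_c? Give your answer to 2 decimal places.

-7.34

L_t/L_c = (5.00)²(2.10)⁴ = 486.2.
F_t/F_c = (L_t/L_c)/(d_t/d_c)² = 486.2/0.5625 = 864.4.
m_t − m_c = −2.5 log₁₀(864.4) = -7.34.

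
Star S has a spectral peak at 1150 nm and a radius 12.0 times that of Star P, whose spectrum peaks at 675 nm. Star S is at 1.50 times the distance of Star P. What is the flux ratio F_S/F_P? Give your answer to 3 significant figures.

Wien's law: T_S/T_P = λ_P/λ_S = 675/1150 = 0.5870.
L_S/L_P = (R_S/R_P)²(T_S/T_P)⁴ = (12.0)²(0.5870)⁴ = 17.09.
F_S/F_P = (L_S/L_P)/(d_S/d_P)² = 17.09/(1.50)² = 7.596.

7.60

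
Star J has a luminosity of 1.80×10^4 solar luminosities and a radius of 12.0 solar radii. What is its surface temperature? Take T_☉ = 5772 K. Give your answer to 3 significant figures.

1.93×10^4 K

T/T_☉ = (L/L_☉)^(1/4) / (R/R_☉)^(1/2)
T = 5772 × (1.80×10^4)^(1/4) / √(12.0) = 5772 × 11.58 / 3.464 = 1.930×10^4 K.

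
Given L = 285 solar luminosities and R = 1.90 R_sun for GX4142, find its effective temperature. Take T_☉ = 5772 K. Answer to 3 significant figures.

T/T_☉ = (L/L_☉)^(1/4) / (R/R_☉)^(1/2)
T = 5772 × (285)^(1/4) / √(1.90) = 5772 × 4.109 / 1.378 = 1.721×10^4 K.

1.72×10^4 K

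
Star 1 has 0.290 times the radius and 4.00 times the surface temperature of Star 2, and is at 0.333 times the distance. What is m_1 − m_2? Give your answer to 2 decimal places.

L_1/L_2 = (0.290)²(4.00)⁴ = 21.53.
F_1/F_2 = (L_1/L_2)/(d_1/d_2)² = 21.53/0.1109 = 194.2.
m_1 − m_2 = −2.5 log₁₀(194.2) = -5.72.

-5.72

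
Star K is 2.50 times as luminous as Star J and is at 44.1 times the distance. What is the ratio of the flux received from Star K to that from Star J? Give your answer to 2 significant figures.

F = L/(4πd²), so F_K/F_J = (L_K/L_J) / (d_K/d_J)²
= 2.50 / (44.1)² = 2.50 / 1945 = 0.001285.

0.0013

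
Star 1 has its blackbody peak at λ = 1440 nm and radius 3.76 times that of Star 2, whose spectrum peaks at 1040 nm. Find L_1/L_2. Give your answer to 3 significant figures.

3.85

Wien's law gives T ∝ 1/λ_max, so T_1/T_2 = λ_2/λ_1 = 1040/1440 = 0.7222.
Then L ∝ R²T⁴ gives L_1/L_2 = (3.76)² × (0.7222)⁴ = 14.14 × 0.2721 = 3.846.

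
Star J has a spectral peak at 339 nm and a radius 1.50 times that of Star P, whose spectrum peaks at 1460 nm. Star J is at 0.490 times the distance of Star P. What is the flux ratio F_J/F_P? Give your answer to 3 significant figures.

Wien's law: T_J/T_P = λ_P/λ_J = 1460/339 = 4.307.
L_J/L_P = (R_J/R_P)²(T_J/T_P)⁴ = (1.50)²(4.307)⁴ = 774.1.
F_J/F_P = (L_J/L_P)/(d_J/d_P)² = 774.1/(0.490)² = 3224.

3.22×10^3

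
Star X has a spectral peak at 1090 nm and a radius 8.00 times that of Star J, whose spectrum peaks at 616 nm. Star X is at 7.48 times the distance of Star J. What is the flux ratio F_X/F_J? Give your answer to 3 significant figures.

0.117

Wien's law: T_X/T_J = λ_J/λ_X = 616/1090 = 0.5651.
L_X/L_J = (R_X/R_J)²(T_X/T_J)⁴ = (8.00)²(0.5651)⁴ = 6.528.
F_X/F_J = (L_X/L_J)/(d_X/d_J)² = 6.528/(7.48)² = 0.1167.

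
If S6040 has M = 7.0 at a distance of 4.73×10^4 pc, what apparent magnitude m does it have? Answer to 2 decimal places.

25.37

m = M + 5 log₁₀(d/10 pc) = 7.0 + 5 log₁₀(4.73×10^4/10)
  = 7.0 + 5 × 3.675 = 7.0 + 18.37 = 25.37.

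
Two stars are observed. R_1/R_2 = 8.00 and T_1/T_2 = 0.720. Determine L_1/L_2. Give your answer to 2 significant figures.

From the Stefan–Boltzmann law, L ∝ R²T⁴, so
L_1/L_2 = (R_1/R_2)² (T_1/T_2)⁴ = (8.00)² × (0.720)⁴ = 64.00 × 0.2687 = 17.20.

17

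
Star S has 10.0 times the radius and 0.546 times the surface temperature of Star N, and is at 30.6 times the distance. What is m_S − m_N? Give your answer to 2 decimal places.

L_S/L_N = (10.0)²(0.546)⁴ = 8.887.
F_S/F_N = (L_S/L_N)/(d_S/d_N)² = 8.887/936.4 = 0.009491.
m_S − m_N = −2.5 log₁₀(0.009491) = 5.06.

5.06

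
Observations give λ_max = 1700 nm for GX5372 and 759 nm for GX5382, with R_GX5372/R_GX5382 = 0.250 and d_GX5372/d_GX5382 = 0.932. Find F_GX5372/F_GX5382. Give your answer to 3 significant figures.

Wien's law: T_GX5372/T_GX5382 = λ_GX5382/λ_GX5372 = 759/1700 = 0.4465.
L_GX5372/L_GX5382 = (R_GX5372/R_GX5382)²(T_GX5372/T_GX5382)⁴ = (0.250)²(0.4465)⁴ = 0.002483.
F_GX5372/F_GX5382 = (L_GX5372/L_GX5382)/(d_GX5372/d_GX5382)² = 0.002483/(0.932)² = 0.002859.

0.00286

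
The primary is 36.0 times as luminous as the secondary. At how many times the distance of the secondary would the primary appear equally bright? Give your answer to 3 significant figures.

6.00

Equal flux requires L_p/d_p² = L_s/d_s², so d_p/d_s = √(L_p/L_s)
= √(36.0) = 6.000.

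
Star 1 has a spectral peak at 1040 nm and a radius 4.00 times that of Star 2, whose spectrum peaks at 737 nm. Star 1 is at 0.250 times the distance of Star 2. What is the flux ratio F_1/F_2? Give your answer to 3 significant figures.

Wien's law: T_1/T_2 = λ_2/λ_1 = 737/1040 = 0.7087.
L_1/L_2 = (R_1/R_2)²(T_1/T_2)⁴ = (4.00)²(0.7087)⁴ = 4.035.
F_1/F_2 = (L_1/L_2)/(d_1/d_2)² = 4.035/(0.250)² = 64.56.

64.6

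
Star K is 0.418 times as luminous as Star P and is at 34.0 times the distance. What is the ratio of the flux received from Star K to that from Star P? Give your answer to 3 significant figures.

3.62×10^-4

F = L/(4πd²), so F_K/F_P = (L_K/L_P) / (d_K/d_P)²
= 0.418 / (34.0)² = 0.418 / 1156 = 3.616×10^-4.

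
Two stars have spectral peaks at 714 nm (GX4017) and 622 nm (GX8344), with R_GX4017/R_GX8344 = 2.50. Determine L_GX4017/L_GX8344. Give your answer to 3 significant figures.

3.60

Wien's law gives T ∝ 1/λ_max, so T_GX4017/T_GX8344 = λ_GX8344/λ_GX4017 = 622/714 = 0.8711.
Then L ∝ R²T⁴ gives L_GX4017/L_GX8344 = (2.50)² × (0.8711)⁴ = 6.250 × 0.5759 = 3.600.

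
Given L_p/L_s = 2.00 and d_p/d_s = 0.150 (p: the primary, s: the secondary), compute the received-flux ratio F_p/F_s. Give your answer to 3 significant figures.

88.9

F = L/(4πd²), so F_p/F_s = (L_p/L_s) / (d_p/d_s)²
= 2.00 / (0.150)² = 2.00 / 0.02250 = 88.89.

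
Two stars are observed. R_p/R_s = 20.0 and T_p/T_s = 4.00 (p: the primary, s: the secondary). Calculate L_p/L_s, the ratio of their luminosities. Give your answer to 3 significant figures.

From the Stefan–Boltzmann law, L ∝ R²T⁴, so
L_p/L_s = (R_p/R_s)² (T_p/T_s)⁴ = (20.0)² × (4.00)⁴ = 400.0 × 256.0 = 1.024×10^5.

1.02×10^5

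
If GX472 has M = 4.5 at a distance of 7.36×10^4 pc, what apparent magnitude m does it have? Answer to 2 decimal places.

23.83

m = M + 5 log₁₀(d/10 pc) = 4.5 + 5 log₁₀(7.36×10^4/10)
  = 4.5 + 5 × 3.867 = 4.5 + 19.33 = 23.83.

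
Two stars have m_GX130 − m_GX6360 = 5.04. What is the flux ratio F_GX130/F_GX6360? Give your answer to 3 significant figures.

0.00964

F_GX130/F_GX6360 = 10^(−(m_GX130 − m_GX6360)/2.5) = 10^(-5.04/2.5) = 10^-2.016 = 0.009638.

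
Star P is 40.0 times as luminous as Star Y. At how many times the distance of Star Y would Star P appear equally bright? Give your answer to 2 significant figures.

Equal flux requires L_P/d_P² = L_Y/d_Y², so d_P/d_Y = √(L_P/L_Y)
= √(40.0) = 6.325.

6.3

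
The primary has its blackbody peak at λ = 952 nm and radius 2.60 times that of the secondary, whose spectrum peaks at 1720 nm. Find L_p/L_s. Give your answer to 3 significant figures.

72.0

Wien's law gives T ∝ 1/λ_max, so T_p/T_s = λ_s/λ_p = 1720/952 = 1.807.
Then L ∝ R²T⁴ gives L_p/L_s = (2.60)² × (1.807)⁴ = 6.760 × 10.66 = 72.03.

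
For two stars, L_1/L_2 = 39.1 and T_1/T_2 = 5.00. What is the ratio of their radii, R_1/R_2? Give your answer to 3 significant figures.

L ∝ R²T⁴ gives R ∝ √L / T², so
R_1/R_2 = √(39.1) / (5.00)² = 6.253 / 25.00 = 0.2501.

0.250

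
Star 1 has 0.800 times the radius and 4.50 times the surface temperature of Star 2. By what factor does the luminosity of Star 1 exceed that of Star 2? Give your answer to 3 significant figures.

262

From the Stefan–Boltzmann law, L ∝ R²T⁴, so
L_1/L_2 = (R_1/R_2)² (T_1/T_2)⁴ = (0.800)² × (4.50)⁴ = 0.6400 × 410.1 = 262.4.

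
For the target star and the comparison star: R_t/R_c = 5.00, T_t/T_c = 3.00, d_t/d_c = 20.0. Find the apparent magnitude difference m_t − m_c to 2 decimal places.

L_t/L_c = (5.00)²(3.00)⁴ = 2025.
F_t/F_c = (L_t/L_c)/(d_t/d_c)² = 2025/400.0 = 5.062.
m_t − m_c = −2.5 log₁₀(5.062) = -1.76.

-1.76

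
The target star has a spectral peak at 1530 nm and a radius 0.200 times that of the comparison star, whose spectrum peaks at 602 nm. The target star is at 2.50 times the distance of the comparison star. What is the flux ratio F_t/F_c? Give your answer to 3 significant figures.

1.53×10^-4

Wien's law: T_t/T_c = λ_c/λ_t = 602/1530 = 0.3935.
L_t/L_c = (R_t/R_c)²(T_t/T_c)⁴ = (0.200)²(0.3935)⁴ = 9.587×10^-4.
F_t/F_c = (L_t/L_c)/(d_t/d_c)² = 9.587×10^-4/(2.50)² = 1.534×10^-4.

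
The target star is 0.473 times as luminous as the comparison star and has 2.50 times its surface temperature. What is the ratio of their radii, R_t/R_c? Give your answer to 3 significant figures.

0.110

L ∝ R²T⁴ gives R ∝ √L / T², so
R_t/R_c = √(0.473) / (2.50)² = 0.6877 / 6.250 = 0.1100.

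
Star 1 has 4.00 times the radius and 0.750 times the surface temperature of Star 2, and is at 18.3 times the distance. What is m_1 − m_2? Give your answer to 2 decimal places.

L_1/L_2 = (4.00)²(0.750)⁴ = 5.062.
F_1/F_2 = (L_1/L_2)/(d_1/d_2)² = 5.062/334.9 = 0.01512.
m_1 − m_2 = −2.5 log₁₀(0.01512) = 4.55.

4.55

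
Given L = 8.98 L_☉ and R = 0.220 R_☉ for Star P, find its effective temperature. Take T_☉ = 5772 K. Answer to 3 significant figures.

2.13×10^4 K

T/T_☉ = (L/L_☉)^(1/4) / (R/R_☉)^(1/2)
T = 5772 × (8.98)^(1/4) / √(0.220) = 5772 × 1.731 / 0.4690 = 2.130×10^4 K.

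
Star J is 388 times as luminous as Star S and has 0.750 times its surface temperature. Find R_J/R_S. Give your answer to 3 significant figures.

L ∝ R²T⁴ gives R ∝ √L / T², so
R_J/R_S = √(388) / (0.750)² = 19.70 / 0.5625 = 35.02.

35.0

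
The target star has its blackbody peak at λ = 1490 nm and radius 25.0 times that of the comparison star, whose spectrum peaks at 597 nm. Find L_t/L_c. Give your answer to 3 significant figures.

Wien's law gives T ∝ 1/λ_max, so T_t/T_c = λ_c/λ_t = 597/1490 = 0.4007.
Then L ∝ R²T⁴ gives L_t/L_c = (25.0)² × (0.4007)⁴ = 625.0 × 0.02577 = 16.11.

16.1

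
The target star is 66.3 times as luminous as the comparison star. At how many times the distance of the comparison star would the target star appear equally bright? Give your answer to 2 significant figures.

Equal flux requires L_t/d_t² = L_c/d_c², so d_t/d_c = √(L_t/L_c)
= √(66.3) = 8.142.

8.1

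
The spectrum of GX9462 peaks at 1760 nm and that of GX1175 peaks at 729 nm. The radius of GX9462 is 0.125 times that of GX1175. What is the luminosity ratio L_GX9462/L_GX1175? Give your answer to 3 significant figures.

4.60×10^-4

Wien's law gives T ∝ 1/λ_max, so T_GX9462/T_GX1175 = λ_GX1175/λ_GX9462 = 729/1760 = 0.4142.
Then L ∝ R²T⁴ gives L_GX9462/L_GX1175 = (0.125)² × (0.4142)⁴ = 0.01562 × 0.02943 = 4.599×10^-4.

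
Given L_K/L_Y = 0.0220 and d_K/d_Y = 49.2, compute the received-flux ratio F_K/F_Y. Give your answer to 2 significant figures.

9.1×10^-6

F = L/(4πd²), so F_K/F_Y = (L_K/L_Y) / (d_K/d_Y)²
= 0.0220 / (49.2)² = 0.0220 / 2421 = 9.089×10^-6.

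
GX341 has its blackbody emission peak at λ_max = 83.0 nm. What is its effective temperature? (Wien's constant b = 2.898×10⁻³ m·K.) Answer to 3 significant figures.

3.49×10^4 K

T = b/λ_max = 2.898×10⁻³ / (83.0×10⁻⁹) = 3.492×10^4 K.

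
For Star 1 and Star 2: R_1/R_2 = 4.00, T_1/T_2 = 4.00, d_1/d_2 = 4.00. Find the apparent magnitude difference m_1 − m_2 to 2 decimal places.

L_1/L_2 = (4.00)²(4.00)⁴ = 4096.
F_1/F_2 = (L_1/L_2)/(d_1/d_2)² = 4096/16.00 = 256.0.
m_1 − m_2 = −2.5 log₁₀(256.0) = -6.02.

-6.02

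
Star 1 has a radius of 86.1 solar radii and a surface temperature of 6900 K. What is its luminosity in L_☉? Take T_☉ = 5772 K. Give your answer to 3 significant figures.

L/L_☉ = (R/R_☉)² (T/T_☉)⁴ = (86.1)² × (6900/5772)⁴
       = 7413 × (1.195)⁴ = 7413 × 2.042 = 1.514×10^4.

1.51×10^4 L_☉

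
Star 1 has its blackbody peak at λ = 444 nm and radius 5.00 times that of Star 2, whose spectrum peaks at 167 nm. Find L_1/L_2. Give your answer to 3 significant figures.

0.500

Wien's law gives T ∝ 1/λ_max, so T_1/T_2 = λ_2/λ_1 = 167/444 = 0.3761.
Then L ∝ R²T⁴ gives L_1/L_2 = (5.00)² × (0.3761)⁴ = 25.00 × 0.02001 = 0.5004.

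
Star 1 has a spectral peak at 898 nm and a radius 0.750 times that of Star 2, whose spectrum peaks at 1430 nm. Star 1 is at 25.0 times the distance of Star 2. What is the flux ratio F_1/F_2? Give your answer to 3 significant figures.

0.00579

Wien's law: T_1/T_2 = λ_2/λ_1 = 1430/898 = 1.592.
L_1/L_2 = (R_1/R_2)²(T_1/T_2)⁴ = (0.750)²(1.592)⁴ = 3.617.
F_1/F_2 = (L_1/L_2)/(d_1/d_2)² = 3.617/(25.0)² = 0.005787.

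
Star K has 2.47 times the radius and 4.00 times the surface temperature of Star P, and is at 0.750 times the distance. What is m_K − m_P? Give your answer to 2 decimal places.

-8.61

L_K/L_P = (2.47)²(4.00)⁴ = 1562.
F_K/F_P = (L_K/L_P)/(d_K/d_P)² = 1562/0.5625 = 2777.
m_K − m_P = −2.5 log₁₀(2777) = -8.61.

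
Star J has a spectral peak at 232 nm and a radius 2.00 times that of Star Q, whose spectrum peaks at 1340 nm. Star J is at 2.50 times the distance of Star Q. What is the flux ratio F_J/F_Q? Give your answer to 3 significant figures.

Wien's law: T_J/T_Q = λ_Q/λ_J = 1340/232 = 5.776.
L_J/L_Q = (R_J/R_Q)²(T_J/T_Q)⁴ = (2.00)²(5.776)⁴ = 4452.
F_J/F_Q = (L_J/L_Q)/(d_J/d_Q)² = 4452/(2.50)² = 712.3.

712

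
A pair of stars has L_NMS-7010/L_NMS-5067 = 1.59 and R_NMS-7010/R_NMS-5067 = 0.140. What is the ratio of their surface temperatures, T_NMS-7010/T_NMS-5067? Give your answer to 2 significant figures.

3.0

L ∝ R²T⁴ gives T ∝ (L/R²)^(1/4), so
T_NMS-7010/T_NMS-5067 = (1.59 / 0.140²)^(1/4) = (81.12)^(1/4) = 3.001.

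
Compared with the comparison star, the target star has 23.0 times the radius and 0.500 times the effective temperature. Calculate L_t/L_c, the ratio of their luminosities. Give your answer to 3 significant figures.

33.1

From the Stefan–Boltzmann law, L ∝ R²T⁴, so
L_t/L_c = (R_t/R_c)² (T_t/T_c)⁴ = (23.0)² × (0.500)⁴ = 529.0 × 0.06250 = 33.06.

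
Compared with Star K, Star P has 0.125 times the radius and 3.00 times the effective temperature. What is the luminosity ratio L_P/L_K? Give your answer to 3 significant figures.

From the Stefan–Boltzmann law, L ∝ R²T⁴, so
L_P/L_K = (R_P/R_K)² (T_P/T_K)⁴ = (0.125)² × (3.00)⁴ = 0.01562 × 81.00 = 1.266.

1.27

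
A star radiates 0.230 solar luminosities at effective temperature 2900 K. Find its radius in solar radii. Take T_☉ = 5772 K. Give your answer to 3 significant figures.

1.90 solar radii

R/R_☉ = √(L/L_☉) / (T/T_☉)² = √(0.230) / (0.5024)²
       = 0.4796 / 0.2524 = 1.900.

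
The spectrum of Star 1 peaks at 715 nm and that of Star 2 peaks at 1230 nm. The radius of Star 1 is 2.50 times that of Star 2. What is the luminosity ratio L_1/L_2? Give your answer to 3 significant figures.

54.7

Wien's law gives T ∝ 1/λ_max, so T_1/T_2 = λ_2/λ_1 = 1230/715 = 1.720.
Then L ∝ R²T⁴ gives L_1/L_2 = (2.50)² × (1.720)⁴ = 6.250 × 8.758 = 54.74.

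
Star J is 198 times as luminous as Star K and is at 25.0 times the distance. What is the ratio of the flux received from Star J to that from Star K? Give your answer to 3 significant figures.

0.317

F = L/(4πd²), so F_J/F_K = (L_J/L_K) / (d_J/d_K)²
= 198 / (25.0)² = 198 / 625.0 = 0.3168.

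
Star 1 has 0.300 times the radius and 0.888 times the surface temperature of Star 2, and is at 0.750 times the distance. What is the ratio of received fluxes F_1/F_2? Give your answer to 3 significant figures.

0.0995

L_1/L_2 = (R_1/R_2)²(T_1/T_2)⁴ = (0.300)² × (0.888)⁴ = 0.05596.
F_1/F_2 = (L_1/L_2)/(d_1/d_2)² = 0.05596 / (0.750)² = 0.09949.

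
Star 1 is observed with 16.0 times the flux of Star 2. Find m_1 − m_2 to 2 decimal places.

m_1 − m_2 = −2.5 log₁₀(F_1/F_2) = −2.5 log₁₀(16.0) = −2.5 × (1.204) = -3.010.

-3.01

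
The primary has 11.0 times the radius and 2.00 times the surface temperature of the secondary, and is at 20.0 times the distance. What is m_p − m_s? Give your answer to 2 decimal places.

L_p/L_s = (11.0)²(2.00)⁴ = 1936.
F_p/F_s = (L_p/L_s)/(d_p/d_s)² = 1936/400.0 = 4.840.
m_p − m_s = −2.5 log₁₀(4.840) = -1.71.

-1.71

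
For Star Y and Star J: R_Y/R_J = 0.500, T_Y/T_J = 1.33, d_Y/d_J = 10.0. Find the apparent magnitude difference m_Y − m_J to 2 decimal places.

L_Y/L_J = (0.500)²(1.33)⁴ = 0.7823.
F_Y/F_J = (L_Y/L_J)/(d_Y/d_J)² = 0.7823/100.0 = 0.007823.
m_Y − m_J = −2.5 log₁₀(0.007823) = 5.27.

5.27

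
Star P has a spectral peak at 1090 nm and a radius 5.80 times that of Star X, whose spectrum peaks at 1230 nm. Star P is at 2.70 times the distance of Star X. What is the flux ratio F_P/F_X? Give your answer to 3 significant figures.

7.48

Wien's law: T_P/T_X = λ_X/λ_P = 1230/1090 = 1.128.
L_P/L_X = (R_P/R_X)²(T_P/T_X)⁴ = (5.80)²(1.128)⁴ = 54.55.
F_P/F_X = (L_P/L_X)/(d_P/d_X)² = 54.55/(2.70)² = 7.482.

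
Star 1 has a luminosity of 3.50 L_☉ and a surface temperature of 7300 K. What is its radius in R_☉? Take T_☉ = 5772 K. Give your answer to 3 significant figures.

R/R_☉ = √(L/L_☉) / (T/T_☉)² = √(3.50) / (1.265)²
       = 1.871 / 1.600 = 1.170.

1.17 R_☉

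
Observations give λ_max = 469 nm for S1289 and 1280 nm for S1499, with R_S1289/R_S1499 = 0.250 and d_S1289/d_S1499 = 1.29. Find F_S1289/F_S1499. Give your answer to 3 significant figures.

Wien's law: T_S1289/T_S1499 = λ_S1499/λ_S1289 = 1280/469 = 2.729.
L_S1289/L_S1499 = (R_S1289/R_S1499)²(T_S1289/T_S1499)⁴ = (0.250)²(2.729)⁴ = 3.468.
F_S1289/F_S1499 = (L_S1289/L_S1499)/(d_S1289/d_S1499)² = 3.468/(1.29)² = 2.084.

2.08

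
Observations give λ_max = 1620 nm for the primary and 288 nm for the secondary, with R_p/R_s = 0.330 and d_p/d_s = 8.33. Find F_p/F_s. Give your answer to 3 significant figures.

Wien's law: T_p/T_s = λ_s/λ_p = 288/1620 = 0.1778.
L_p/L_s = (R_p/R_s)²(T_p/T_s)⁴ = (0.330)²(0.1778)⁴ = 1.088×10^-4.
F_p/F_s = (L_p/L_s)/(d_p/d_s)² = 1.088×10^-4/(8.33)² = 1.568×10^-6.

1.57×10^-6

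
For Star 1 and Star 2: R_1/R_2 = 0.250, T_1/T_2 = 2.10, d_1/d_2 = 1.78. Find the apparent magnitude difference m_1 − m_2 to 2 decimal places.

L_1/L_2 = (0.250)²(2.10)⁴ = 1.216.
F_1/F_2 = (L_1/L_2)/(d_1/d_2)² = 1.216/3.168 = 0.3836.
m_1 − m_2 = −2.5 log₁₀(0.3836) = 1.04.

1.04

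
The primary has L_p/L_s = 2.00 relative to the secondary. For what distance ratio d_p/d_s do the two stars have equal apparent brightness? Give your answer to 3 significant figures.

Equal flux requires L_p/d_p² = L_s/d_s², so d_p/d_s = √(L_p/L_s)
= √(2.00) = 1.414.

1.41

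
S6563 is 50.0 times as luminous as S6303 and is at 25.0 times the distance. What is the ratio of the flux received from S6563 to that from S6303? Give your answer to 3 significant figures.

0.0800

F = L/(4πd²), so F_S6563/F_S6303 = (L_S6563/L_S6303) / (d_S6563/d_S6303)²
= 50.0 / (25.0)² = 50.0 / 625.0 = 0.08000.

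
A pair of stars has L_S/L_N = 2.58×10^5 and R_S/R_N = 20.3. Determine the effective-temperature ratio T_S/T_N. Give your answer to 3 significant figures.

L ∝ R²T⁴ gives T ∝ (L/R²)^(1/4), so
T_S/T_N = (2.58×10^5 / 20.3²)^(1/4) = (626.1)^(1/4) = 5.002.

5.00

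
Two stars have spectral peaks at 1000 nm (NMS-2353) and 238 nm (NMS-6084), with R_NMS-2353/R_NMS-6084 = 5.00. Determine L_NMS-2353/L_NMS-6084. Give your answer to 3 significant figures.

Wien's law gives T ∝ 1/λ_max, so T_NMS-2353/T_NMS-6084 = λ_NMS-6084/λ_NMS-2353 = 238/1000 = 0.2380.
Then L ∝ R²T⁴ gives L_NMS-2353/L_NMS-6084 = (5.00)² × (0.2380)⁴ = 25.00 × 0.003209 = 0.08021.

0.0802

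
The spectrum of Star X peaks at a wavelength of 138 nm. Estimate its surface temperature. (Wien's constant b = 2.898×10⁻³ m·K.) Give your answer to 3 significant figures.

2.10×10^4 K

T = b/λ_max = 2.898×10⁻³ / (138×10⁻⁹) = 2.100×10^4 K.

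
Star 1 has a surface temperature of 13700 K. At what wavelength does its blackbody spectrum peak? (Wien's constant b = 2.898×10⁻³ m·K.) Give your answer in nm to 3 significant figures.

212 nm

λ_max = b/T = 2.898×10⁻³ / 13700 = 2.12×10^-7 m = 211.5 nm.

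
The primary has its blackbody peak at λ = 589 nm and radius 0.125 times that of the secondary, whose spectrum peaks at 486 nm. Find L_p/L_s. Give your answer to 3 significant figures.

0.00724

Wien's law gives T ∝ 1/λ_max, so T_p/T_s = λ_s/λ_p = 486/589 = 0.8251.
Then L ∝ R²T⁴ gives L_p/L_s = (0.125)² × (0.8251)⁴ = 0.01562 × 0.4635 = 0.007243.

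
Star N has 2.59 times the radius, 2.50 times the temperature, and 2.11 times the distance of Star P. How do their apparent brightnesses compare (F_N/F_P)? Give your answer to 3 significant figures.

L_N/L_P = (R_N/R_P)²(T_N/T_P)⁴ = (2.59)² × (2.50)⁴ = 262.0.
F_N/F_P = (L_N/L_P)/(d_N/d_P)² = 262.0 / (2.11)² = 58.86.

58.9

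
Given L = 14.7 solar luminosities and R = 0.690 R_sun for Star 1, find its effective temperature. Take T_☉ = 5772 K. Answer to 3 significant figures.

T/T_☉ = (L/L_☉)^(1/4) / (R/R_☉)^(1/2)
T = 5772 × (14.7)^(1/4) / √(0.690) = 5772 × 1.958 / 0.8307 = 1.361×10^4 K.

1.36×10^4 K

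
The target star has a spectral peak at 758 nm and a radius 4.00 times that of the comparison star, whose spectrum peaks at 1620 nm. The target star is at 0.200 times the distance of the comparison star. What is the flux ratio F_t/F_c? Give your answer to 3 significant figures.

8.35×10^3

Wien's law: T_t/T_c = λ_c/λ_t = 1620/758 = 2.137.
L_t/L_c = (R_t/R_c)²(T_t/T_c)⁴ = (4.00)²(2.137)⁴ = 333.8.
F_t/F_c = (L_t/L_c)/(d_t/d_c)² = 333.8/(0.200)² = 8345.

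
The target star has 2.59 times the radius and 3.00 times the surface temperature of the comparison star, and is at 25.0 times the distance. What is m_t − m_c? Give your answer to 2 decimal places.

L_t/L_c = (2.59)²(3.00)⁴ = 543.4.
F_t/F_c = (L_t/L_c)/(d_t/d_c)² = 543.4/625.0 = 0.8694.
m_t − m_c = −2.5 log₁₀(0.8694) = 0.15.

0.15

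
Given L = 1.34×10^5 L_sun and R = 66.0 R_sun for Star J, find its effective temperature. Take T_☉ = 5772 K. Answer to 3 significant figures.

T/T_☉ = (L/L_☉)^(1/4) / (R/R_☉)^(1/2)
T = 5772 × (1.34×10^5)^(1/4) / √(66.0) = 5772 × 19.13 / 8.124 = 1.359×10^4 K.

1.36×10^4 K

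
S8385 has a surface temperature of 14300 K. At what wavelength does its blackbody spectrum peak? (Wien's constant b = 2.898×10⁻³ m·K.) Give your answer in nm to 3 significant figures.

λ_max = b/T = 2.898×10⁻³ / 14300 = 2.03×10^-7 m = 202.7 nm.

203 nm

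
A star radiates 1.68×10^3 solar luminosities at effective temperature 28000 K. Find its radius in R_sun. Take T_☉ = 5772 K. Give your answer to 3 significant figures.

R/R_☉ = √(L/L_☉) / (T/T_☉)² = √(1.68×10^3) / (4.851)²
       = 40.99 / 23.53 = 1.742.

1.74 R_sun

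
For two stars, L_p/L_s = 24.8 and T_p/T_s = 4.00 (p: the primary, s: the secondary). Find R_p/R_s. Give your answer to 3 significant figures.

L ∝ R²T⁴ gives R ∝ √L / T², so
R_p/R_s = √(24.8) / (4.00)² = 4.980 / 16.00 = 0.3112.

0.311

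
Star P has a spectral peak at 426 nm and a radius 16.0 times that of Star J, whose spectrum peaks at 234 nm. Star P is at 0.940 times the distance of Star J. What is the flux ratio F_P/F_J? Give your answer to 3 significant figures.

Wien's law: T_P/T_J = λ_J/λ_P = 234/426 = 0.5493.
L_P/L_J = (R_P/R_J)²(T_P/T_J)⁴ = (16.0)²(0.5493)⁴ = 23.31.
F_P/F_J = (L_P/L_J)/(d_P/d_J)² = 23.31/(0.940)² = 26.38.

26.4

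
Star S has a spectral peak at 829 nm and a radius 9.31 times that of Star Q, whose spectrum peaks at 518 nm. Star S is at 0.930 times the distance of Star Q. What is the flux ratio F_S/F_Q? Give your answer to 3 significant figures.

15.3

Wien's law: T_S/T_Q = λ_Q/λ_S = 518/829 = 0.6248.
L_S/L_Q = (R_S/R_Q)²(T_S/T_Q)⁴ = (9.31)²(0.6248)⁴ = 13.21.
F_S/F_Q = (L_S/L_Q)/(d_S/d_Q)² = 13.21/(0.930)² = 15.28.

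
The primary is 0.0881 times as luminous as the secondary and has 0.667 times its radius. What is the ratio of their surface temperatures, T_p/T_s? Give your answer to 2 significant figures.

L ∝ R²T⁴ gives T ∝ (L/R²)^(1/4), so
T_p/T_s = (0.0881 / 0.667²)^(1/4) = (0.1980)^(1/4) = 0.6671.

0.67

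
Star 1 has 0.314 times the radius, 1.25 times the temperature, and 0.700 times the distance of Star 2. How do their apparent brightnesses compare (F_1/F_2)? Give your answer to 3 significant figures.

0.491

L_1/L_2 = (R_1/R_2)²(T_1/T_2)⁴ = (0.314)² × (1.25)⁴ = 0.2407.
F_1/F_2 = (L_1/L_2)/(d_1/d_2)² = 0.2407 / (0.700)² = 0.4913.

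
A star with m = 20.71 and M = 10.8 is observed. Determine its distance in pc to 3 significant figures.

m − M = 5 log₁₀(d/10 pc)
20.71 − (10.8) = 9.91 = 5 log₁₀(d/10)
d = 10 × 10^(9.91/5) = 10 × 10^1.982 = 959.4 pc.

959 pc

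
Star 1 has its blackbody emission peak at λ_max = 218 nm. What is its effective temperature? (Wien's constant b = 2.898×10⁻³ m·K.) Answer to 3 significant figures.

T = b/λ_max = 2.898×10⁻³ / (218×10⁻⁹) = 1.329×10^4 K.

1.33×10^4 K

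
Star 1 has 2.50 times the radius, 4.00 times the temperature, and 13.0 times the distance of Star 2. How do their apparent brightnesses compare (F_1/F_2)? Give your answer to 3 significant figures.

L_1/L_2 = (R_1/R_2)²(T_1/T_2)⁴ = (2.50)² × (4.00)⁴ = 1600.
F_1/F_2 = (L_1/L_2)/(d_1/d_2)² = 1600 / (13.0)² = 9.467.

9.47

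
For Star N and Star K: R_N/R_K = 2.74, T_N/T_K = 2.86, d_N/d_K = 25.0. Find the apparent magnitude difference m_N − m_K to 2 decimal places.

L_N/L_K = (2.74)²(2.86)⁴ = 502.3.
F_N/F_K = (L_N/L_K)/(d_N/d_K)² = 502.3/625.0 = 0.8037.
m_N − m_K = −2.5 log₁₀(0.8037) = 0.24.

0.24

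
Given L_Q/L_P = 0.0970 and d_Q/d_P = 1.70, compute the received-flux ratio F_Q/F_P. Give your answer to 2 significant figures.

0.034

F = L/(4πd²), so F_Q/F_P = (L_Q/L_P) / (d_Q/d_P)²
= 0.0970 / (1.70)² = 0.0970 / 2.890 = 0.03356.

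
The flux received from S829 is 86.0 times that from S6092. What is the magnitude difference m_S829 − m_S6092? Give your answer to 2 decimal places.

m_S829 − m_S6092 = −2.5 log₁₀(F_S829/F_S6092) = −2.5 log₁₀(86.0) = −2.5 × (1.934) = -4.836.

-4.84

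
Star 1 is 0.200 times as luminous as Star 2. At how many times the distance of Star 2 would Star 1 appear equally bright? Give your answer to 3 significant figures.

Equal flux requires L_1/d_1² = L_2/d_2², so d_1/d_2 = √(L_1/L_2)
= √(0.200) = 0.4472.

0.447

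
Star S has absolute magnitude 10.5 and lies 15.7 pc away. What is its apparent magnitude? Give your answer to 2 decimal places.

11.48

m = M + 5 log₁₀(d/10 pc) = 10.5 + 5 log₁₀(15.7/10)
  = 10.5 + 5 × 0.196 = 10.5 + 0.98 = 11.48.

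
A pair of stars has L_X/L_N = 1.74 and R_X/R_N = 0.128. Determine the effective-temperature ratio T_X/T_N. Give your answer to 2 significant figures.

3.2

L ∝ R²T⁴ gives T ∝ (L/R²)^(1/4), so
T_X/T_N = (1.74 / 0.128²)^(1/4) = (106.2)^(1/4) = 3.210.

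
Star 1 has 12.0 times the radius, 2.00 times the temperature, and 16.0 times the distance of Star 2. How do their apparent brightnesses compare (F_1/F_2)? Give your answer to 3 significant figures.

9.00

L_1/L_2 = (R_1/R_2)²(T_1/T_2)⁴ = (12.0)² × (2.00)⁴ = 2304.
F_1/F_2 = (L_1/L_2)/(d_1/d_2)² = 2304 / (16.0)² = 9.000.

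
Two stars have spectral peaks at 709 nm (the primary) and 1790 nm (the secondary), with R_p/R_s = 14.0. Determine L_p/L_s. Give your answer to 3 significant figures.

7.96×10^3

Wien's law gives T ∝ 1/λ_max, so T_p/T_s = λ_s/λ_p = 1790/709 = 2.525.
Then L ∝ R²T⁴ gives L_p/L_s = (14.0)² × (2.525)⁴ = 196.0 × 40.63 = 7963.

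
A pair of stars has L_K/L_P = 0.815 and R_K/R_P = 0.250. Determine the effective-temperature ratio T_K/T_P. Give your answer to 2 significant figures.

L ∝ R²T⁴ gives T ∝ (L/R²)^(1/4), so
T_K/T_P = (0.815 / 0.250²)^(1/4) = (13.04)^(1/4) = 1.900.

1.9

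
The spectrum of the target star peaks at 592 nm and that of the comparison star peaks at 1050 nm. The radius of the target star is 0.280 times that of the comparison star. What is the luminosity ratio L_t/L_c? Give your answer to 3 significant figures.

0.776

Wien's law gives T ∝ 1/λ_max, so T_t/T_c = λ_c/λ_t = 1050/592 = 1.774.
Then L ∝ R²T⁴ gives L_t/L_c = (0.280)² × (1.774)⁴ = 0.07840 × 9.896 = 0.7759.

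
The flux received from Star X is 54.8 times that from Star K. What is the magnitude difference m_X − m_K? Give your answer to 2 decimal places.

m_X − m_K = −2.5 log₁₀(F_X/F_K) = −2.5 log₁₀(54.8) = −2.5 × (1.739) = -4.347.

-4.35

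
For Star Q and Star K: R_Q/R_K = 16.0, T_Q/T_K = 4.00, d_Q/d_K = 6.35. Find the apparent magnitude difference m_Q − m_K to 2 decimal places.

L_Q/L_K = (16.0)²(4.00)⁴ = 6.554×10^4.
F_Q/F_K = (L_Q/L_K)/(d_Q/d_K)² = 6.554×10^4/40.32 = 1625.
m_Q − m_K = −2.5 log₁₀(1625) = -8.03.

-8.03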